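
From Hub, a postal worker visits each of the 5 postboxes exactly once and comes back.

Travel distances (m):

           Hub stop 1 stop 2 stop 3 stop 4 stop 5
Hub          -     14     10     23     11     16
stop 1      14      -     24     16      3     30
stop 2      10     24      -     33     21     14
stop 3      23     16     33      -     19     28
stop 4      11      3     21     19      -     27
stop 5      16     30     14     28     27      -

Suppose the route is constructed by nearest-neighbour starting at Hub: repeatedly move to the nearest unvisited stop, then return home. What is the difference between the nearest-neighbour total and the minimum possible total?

Hub: stop 2=10, stop 4=11, stop 1=14, stop 5=16, stop 3=23 ⇒ stop 2
stop 2: stop 5=14, stop 4=21, stop 1=24, stop 3=33 ⇒ stop 5
stop 5: stop 4=27, stop 3=28, stop 1=30 ⇒ stop 4
stop 4: stop 1=3, stop 3=19 ⇒ stop 1
stop 1: stop 3=16 ⇒ stop 3
NN route Hub → stop 2 → stop 5 → stop 4 → stop 1 → stop 3 → Hub costs 93.
Optimal: Hub → stop 2 → stop 5 → stop 3 → stop 1 → stop 4 → Hub costs 82 (by enumerating all 60 distinct tours).
Excess = 93 − 82 = 11.

Excess over optimum: 11 m.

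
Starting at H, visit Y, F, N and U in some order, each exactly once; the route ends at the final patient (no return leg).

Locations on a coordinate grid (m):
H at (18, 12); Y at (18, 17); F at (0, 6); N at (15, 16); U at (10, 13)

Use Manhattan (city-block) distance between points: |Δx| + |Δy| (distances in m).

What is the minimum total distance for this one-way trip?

Minimum one-way distance = 34 m.

There are 4! = 24 possible orderings.
H - Y - F - N - U: 5+29+25+8 = 67
H - Y - F - U - N: 5+29+17+8 = 59
H - Y - N - F - U: 5+4+25+17 = 51
H - Y - N - U - F: 5+4+8+17 = 34
H - Y - U - F - N: 5+12+17+25 = 59
H - Y - U - N - F: 5+12+8+25 = 50
H - F - Y - N - U: 24+29+4+8 = 65
H - F - Y - U - N: 24+29+12+8 = 73
H - F - N - Y - U: 24+25+4+12 = 65
H - F - N - U - Y: 24+25+8+12 = 69
H - F - U - Y - N: 24+17+12+4 = 57
H - F - U - N - Y: 24+17+8+4 = 53
H - N - Y - F - U: 7+4+29+17 = 57
H - N - Y - U - F: 7+4+12+17 = 40
… (10 more)
The minimum is 34.
One shortest path: H → Y → N → U → F.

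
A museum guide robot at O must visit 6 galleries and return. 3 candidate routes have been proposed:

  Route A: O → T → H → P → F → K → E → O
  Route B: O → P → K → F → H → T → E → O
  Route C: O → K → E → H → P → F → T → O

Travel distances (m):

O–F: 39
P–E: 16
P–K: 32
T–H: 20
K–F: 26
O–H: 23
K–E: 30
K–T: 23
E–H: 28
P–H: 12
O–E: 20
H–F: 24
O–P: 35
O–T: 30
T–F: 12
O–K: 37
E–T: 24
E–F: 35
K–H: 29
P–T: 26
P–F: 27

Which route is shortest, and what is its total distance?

Route A: 30 + 20 + 12 + 27 + 26 + 30 + 20 = 165
Route B: 35 + 32 + 26 + 24 + 20 + 24 + 20 = 181
Route C: 37 + 30 + 28 + 12 + 27 + 12 + 30 = 176

Shortest is Route A, total 165 m.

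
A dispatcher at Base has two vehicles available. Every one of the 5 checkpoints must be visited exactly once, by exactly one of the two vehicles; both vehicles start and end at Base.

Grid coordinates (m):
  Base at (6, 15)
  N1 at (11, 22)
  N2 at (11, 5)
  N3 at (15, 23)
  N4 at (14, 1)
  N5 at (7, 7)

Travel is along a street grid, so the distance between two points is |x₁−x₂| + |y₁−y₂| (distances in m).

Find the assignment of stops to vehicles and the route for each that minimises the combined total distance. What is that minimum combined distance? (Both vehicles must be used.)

Minimum combined distance: 78 m.

There are 2^4 − 1 = 15 ways to divide the 5 stops into two non-empty groups. For each, the best each vehicle can do is its own shortest tour through its group:
  {N1} + {N2, N3, N4, N5}: 24 + 62 = 86
  {N2} + {N1, N3, N4, N5}: 30 + 62 = 92
  {N1, N2} + {N3, N4, N5}: 44 + 62 = 106
  {N3} + {N1, N2, N4, N5}: 34 + 58 = 92
  {N1, N3} + {N2, N4, N5}: 34 + 44 = 78
  {N2, N3} + {N1, N4, N5}: 54 + 58 = 112
  … (15 splits in total)
Best: vehicle 1 Base → N1 → N3 → Base = 34; vehicle 2 Base → N2 → N4 → N5 → Base = 44; combined 78.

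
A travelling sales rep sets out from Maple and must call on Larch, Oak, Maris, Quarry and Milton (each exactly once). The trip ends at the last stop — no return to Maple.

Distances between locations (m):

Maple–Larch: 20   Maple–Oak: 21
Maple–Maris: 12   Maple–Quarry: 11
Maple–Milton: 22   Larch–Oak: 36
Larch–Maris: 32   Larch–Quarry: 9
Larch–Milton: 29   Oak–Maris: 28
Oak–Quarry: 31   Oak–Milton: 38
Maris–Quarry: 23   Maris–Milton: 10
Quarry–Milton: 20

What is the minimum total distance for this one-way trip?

There are 5! = 120 possible orderings.
Maple→Larch→Oak→Maris→Quarry→Milton: 20+36+28+23+20 = 127
Maple→Larch→Oak→Maris→Milton→Quarry: 20+36+28+10+20 = 114
Maple→Larch→Oak→Quarry→Maris→Milton: 20+36+31+23+10 = 120
Maple→Larch→Oak→Quarry→Milton→Maris: 20+36+31+20+10 = 117
Maple→Larch→Oak→Milton→Maris→Quarry: 20+36+38+10+23 = 127
Maple→Larch→Oak→Milton→Quarry→Maris: 20+36+38+20+23 = 137
Maple→Larch→Maris→Oak→Quarry→Milton: 20+32+28+31+20 = 131
Maple→Larch→Maris→Oak→Milton→Quarry: 20+32+28+38+20 = 138
Maple→Larch→Maris→Quarry→Oak→Milton: 20+32+23+31+38 = 144
Maple→Larch→Maris→Quarry→Milton→Oak: 20+32+23+20+38 = 133
Maple→Larch→Maris→Milton→Oak→Quarry: 20+32+10+38+31 = 131
Maple→Larch→Maris→Milton→Quarry→Oak: 20+32+10+20+31 = 113
Maple→Larch→Quarry→Oak→Maris→Milton: 20+9+31+28+10 = 98
Maple→Larch→Quarry→Oak→Milton→Maris: 20+9+31+38+10 = 108
… (106 more)
Maple→Larch→Quarry→Milton→Maris→Oak: 20+9+20+10+28 = 87  ← best
The minimum is 87.
One shortest path: Maple → Larch → Quarry → Milton → Maris → Oak.

Minimum one-way distance = 87 m.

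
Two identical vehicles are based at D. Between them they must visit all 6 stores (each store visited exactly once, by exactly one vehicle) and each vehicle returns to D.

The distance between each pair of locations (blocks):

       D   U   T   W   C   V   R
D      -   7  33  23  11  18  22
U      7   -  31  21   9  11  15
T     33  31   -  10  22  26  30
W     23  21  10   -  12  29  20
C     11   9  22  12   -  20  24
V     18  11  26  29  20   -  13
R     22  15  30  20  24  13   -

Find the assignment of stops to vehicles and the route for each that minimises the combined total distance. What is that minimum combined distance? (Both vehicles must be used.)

Try each way of splitting the stops between the two vehicles (each non-empty) and, for each split, find the best tour for each vehicle:
  {U} + {T, W, C, V, R}: 14 + 94 = 108
  {T} + {U, W, C, V, R}: 66 + 74 = 140
  {U, T} + {W, C, V, R}: 71 + 74 = 145
  {W} + {U, T, C, V, R}: 46 + 94 = 140
  {U, W} + {T, C, V, R}: 51 + 94 = 145
  {T, W} + {U, C, V, R}: 66 + 66 = 132
  … (31 splits in total)
Best: vehicle 1 D → U → D = 14; vehicle 2 D → C → T → W → R → V → D = 94; combined 108.

108 blocks — the smallest possible combined total.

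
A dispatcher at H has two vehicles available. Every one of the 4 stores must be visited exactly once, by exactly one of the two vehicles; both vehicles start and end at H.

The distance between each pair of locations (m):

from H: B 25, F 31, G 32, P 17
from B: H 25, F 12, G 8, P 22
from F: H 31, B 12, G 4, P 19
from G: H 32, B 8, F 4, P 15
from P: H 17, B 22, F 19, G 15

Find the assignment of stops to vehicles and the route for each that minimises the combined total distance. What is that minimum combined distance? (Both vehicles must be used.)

Minimum combined distance: 102 m.

Try each way of splitting the stops between the two vehicles (each non-empty) and, for each split, find the best tour for each vehicle:
  {B} + {F, G, P}: 50 + 67 = 117
  {F} + {B, G, P}: 62 + 65 = 127
  {B, F} + {G, P}: 68 + 64 = 132
  {G} + {B, F, P}: 64 + 73 = 137
  {B, G} + {F, P}: 65 + 67 = 132
  {F, G} + {B, P}: 67 + 64 = 131
  … (7 splits in total)
  {B, F, G} + {P}: 68 + 34 = 102  ← best
Best: vehicle 1 H → B → G → F → H = 68; vehicle 2 H → P → H = 34; combined 102.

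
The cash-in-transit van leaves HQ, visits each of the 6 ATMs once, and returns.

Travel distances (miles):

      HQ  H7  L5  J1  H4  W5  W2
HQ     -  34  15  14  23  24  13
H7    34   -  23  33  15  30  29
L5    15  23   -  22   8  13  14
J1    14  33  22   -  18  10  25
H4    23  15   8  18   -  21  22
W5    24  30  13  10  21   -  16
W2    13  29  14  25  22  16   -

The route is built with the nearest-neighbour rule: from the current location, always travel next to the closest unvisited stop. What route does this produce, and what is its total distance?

HQ → [W2:13 / J1:14 / L5:15 / H4:23 / W5:24 / H7:34] → W2 (13)
W2 → [L5:14 / W5:16 / H4:22 / J1:25 / H7:29] → L5 (14)
L5 → [H4:8 / W5:13 / J1:22 / H7:23] → H4 (8)
H4 → [H7:15 / J1:18 / W5:21] → H7 (15)
H7 → [W5:30 / J1:33] → W5 (30)
W5 → [J1:10] → J1 (10)
Return J1→HQ: 14.
Total = 13 + 14 + 8 + 15 + 30 + 10 + 14 = 104.

Nearest-neighbour total = 104 miles; route HQ → W2 → L5 → H4 → H7 → W5 → J1 → HQ.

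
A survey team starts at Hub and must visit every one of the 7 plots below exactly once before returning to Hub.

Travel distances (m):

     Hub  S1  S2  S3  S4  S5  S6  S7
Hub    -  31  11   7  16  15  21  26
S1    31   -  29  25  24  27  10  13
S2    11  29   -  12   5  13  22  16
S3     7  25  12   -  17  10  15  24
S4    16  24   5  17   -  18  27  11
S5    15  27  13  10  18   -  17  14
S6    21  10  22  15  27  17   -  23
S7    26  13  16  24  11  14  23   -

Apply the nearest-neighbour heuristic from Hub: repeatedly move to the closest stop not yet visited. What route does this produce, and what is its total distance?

From Hub: distances to unvisited — S3=7, S2=11, S5=15, S4=16, S6=21, S7=26, S1=31. Nearest is S3 (7).
From S3: distances to unvisited — S5=10, S2=12, S6=15, S4=17, S7=24, S1=25. Nearest is S5 (10).
From S5: distances to unvisited — S2=13, S7=14, S6=17, S4=18, S1=27. Nearest is S2 (13).
From S2: distances to unvisited — S4=5, S7=16, S6=22, S1=29. Nearest is S4 (5).
From S4: distances to unvisited — S7=11, S1=24, S6=27. Nearest is S7 (11).
From S7: distances to unvisited — S1=13, S6=23. Nearest is S1 (13).
From S1: distances to unvisited — S6=10. Nearest is S6 (10).
Return S6→Hub: 21.
Total = 7 + 10 + 13 + 5 + 11 + 13 + 10 + 21 = 90.

90 m along Hub → S3 → S5 → S2 → S4 → S7 → S1 → S6 → Hub.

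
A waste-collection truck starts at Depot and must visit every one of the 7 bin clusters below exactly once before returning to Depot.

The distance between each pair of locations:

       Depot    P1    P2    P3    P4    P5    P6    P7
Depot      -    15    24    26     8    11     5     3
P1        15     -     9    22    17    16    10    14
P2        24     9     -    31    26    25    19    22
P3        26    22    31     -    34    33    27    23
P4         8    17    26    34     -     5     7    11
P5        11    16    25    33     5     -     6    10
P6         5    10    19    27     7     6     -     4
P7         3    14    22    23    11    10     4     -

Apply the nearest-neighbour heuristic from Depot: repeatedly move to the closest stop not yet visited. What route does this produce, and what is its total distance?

From Depot: distances to unvisited — P7=3, P6=5, P4=8, P5=11, P1=15, P2=24, P3=26. Nearest is P7 (3).
From P7: distances to unvisited — P6=4, P5=10, P4=11, P1=14, P2=22, P3=23. Nearest is P6 (4).
From P6: distances to unvisited — P5=6, P4=7, P1=10, P2=19, P3=27. Nearest is P5 (6).
From P5: distances to unvisited — P4=5, P1=16, P2=25, P3=33. Nearest is P4 (5).
From P4: distances to unvisited — P1=17, P2=26, P3=34. Nearest is P1 (17).
From P1: distances to unvisited — P2=9, P3=22. Nearest is P2 (9).
From P2: distances to unvisited — P3=31. Nearest is P3 (31).
Return P3→Depot: 26.
Total = 3 + 4 + 6 + 5 + 17 + 9 + 31 + 26 = 101.

Total distance 101 via the nearest-neighbour route Depot → P7 → P6 → P5 → P4 → P1 → P2 → P3 → Depot.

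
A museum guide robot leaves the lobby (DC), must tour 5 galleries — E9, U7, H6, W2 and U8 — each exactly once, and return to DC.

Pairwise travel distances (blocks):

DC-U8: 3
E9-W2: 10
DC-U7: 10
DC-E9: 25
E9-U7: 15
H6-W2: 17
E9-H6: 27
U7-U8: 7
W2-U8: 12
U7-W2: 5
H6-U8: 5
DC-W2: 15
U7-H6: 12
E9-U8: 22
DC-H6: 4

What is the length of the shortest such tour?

56 blocks — the shortest possible round trip.

DC → E9 → U7 → H6 → W2 → U8 → DC: 25+15+12+17+12+3 = 84
DC → E9 → U7 → H6 → U8 → W2 → DC: 25+15+12+5+12+15 = 84
DC → E9 → U7 → W2 → H6 → U8 → DC: 25+15+5+17+5+3 = 70
DC → E9 → U7 → W2 → U8 → H6 → DC: 25+15+5+12+5+4 = 66
DC → E9 → U7 → U8 → H6 → W2 → DC: 25+15+7+5+17+15 = 84
DC → E9 → U7 → U8 → W2 → H6 → DC: 25+15+7+12+17+4 = 80
DC → E9 → H6 → U7 → W2 → U8 → DC: 25+27+12+5+12+3 = 84
DC → E9 → H6 → U7 → U8 → W2 → DC: 25+27+12+7+12+15 = 98
DC → E9 → H6 → W2 → U7 → U8 → DC: 25+27+17+5+7+3 = 84
DC → E9 → H6 → W2 → U8 → U7 → DC: 25+27+17+12+7+10 = 98
DC → E9 → H6 → U8 → U7 → W2 → DC: 25+27+5+7+5+15 = 84
DC → E9 → H6 → U8 → W2 → U7 → DC: 25+27+5+12+5+10 = 84
DC → E9 → W2 → U7 → H6 → U8 → DC: 25+10+5+12+5+3 = 60
DC → E9 → W2 → U7 → U8 → H6 → DC: 25+10+5+7+5+4 = 56
… (46 more)
The minimum is 56.
One optimal route: DC → E9 → W2 → U7 → U8 → H6 → DC (or its reverse).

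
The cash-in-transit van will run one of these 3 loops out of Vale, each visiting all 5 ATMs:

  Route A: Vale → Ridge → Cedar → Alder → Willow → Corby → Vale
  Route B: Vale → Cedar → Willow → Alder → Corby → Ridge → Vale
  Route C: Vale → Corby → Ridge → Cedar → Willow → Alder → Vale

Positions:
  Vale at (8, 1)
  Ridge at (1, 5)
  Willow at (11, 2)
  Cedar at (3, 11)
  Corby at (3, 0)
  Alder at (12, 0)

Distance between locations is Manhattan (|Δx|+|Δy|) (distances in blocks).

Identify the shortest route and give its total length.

Route A: 11 + 8 + 20 + 3 + 10 + 6 = 58
Route B: 15 + 17 + 3 + 9 + 7 + 11 = 62
Route C: 6 + 7 + 8 + 17 + 3 + 5 = 46

Shortest is Route C, total 46 blocks.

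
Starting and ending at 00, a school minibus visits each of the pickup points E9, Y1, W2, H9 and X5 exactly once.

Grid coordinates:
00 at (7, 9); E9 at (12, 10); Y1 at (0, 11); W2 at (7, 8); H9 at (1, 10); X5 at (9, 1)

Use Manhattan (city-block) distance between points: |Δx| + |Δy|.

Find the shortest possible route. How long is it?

00 → E9 → Y1 → W2 → H9 → X5 → 00: 6+13+10+8+17+10 = 64
00 → E9 → Y1 → W2 → X5 → H9 → 00: 6+13+10+9+17+7 = 62
00 → E9 → Y1 → H9 → W2 → X5 → 00: 6+13+2+8+9+10 = 48
00 → E9 → Y1 → H9 → X5 → W2 → 00: 6+13+2+17+9+1 = 48
00 → E9 → Y1 → X5 → W2 → H9 → 00: 6+13+19+9+8+7 = 62
00 → E9 → Y1 → X5 → H9 → W2 → 00: 6+13+19+17+8+1 = 64
00 → E9 → W2 → Y1 → H9 → X5 → 00: 6+7+10+2+17+10 = 52
00 → E9 → W2 → Y1 → X5 → H9 → 00: 6+7+10+19+17+7 = 66
00 → E9 → W2 → H9 → Y1 → X5 → 00: 6+7+8+2+19+10 = 52
00 → E9 → W2 → H9 → X5 → Y1 → 00: 6+7+8+17+19+9 = 66
00 → E9 → W2 → X5 → Y1 → H9 → 00: 6+7+9+19+2+7 = 50
00 → E9 → W2 → X5 → H9 → Y1 → 00: 6+7+9+17+2+9 = 50
00 → E9 → H9 → Y1 → W2 → X5 → 00: 6+11+2+10+9+10 = 48
00 → E9 → H9 → Y1 → X5 → W2 → 00: 6+11+2+19+9+1 = 48
… (46 more)
00 → Y1 → H9 → E9 → X5 → W2 → 00: 9+2+11+12+9+1 = 44  ← best
The minimum is 44.
One optimal route: 00 → Y1 → H9 → E9 → X5 → W2 → 00 (or its reverse).

Minimum total distance: 44.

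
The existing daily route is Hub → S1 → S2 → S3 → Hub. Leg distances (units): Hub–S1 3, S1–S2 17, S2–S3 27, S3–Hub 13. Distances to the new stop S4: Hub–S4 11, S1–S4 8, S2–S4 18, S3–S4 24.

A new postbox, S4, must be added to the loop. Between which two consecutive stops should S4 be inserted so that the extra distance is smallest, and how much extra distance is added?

Minimum extra distance: 9, inserting S4 between S1 and S2.

Insertion cost between consecutive stops i–j is d(i,S4) + d(S4,j) − d(i,j):
  between Hub and S1: 11 + 8 − 3 = 16
  between S1 and S2: 8 + 18 − 17 = 9
  between S2 and S3: 18 + 24 − 27 = 15
  between S3 and Hub: 24 + 11 − 13 = 22
Cheapest insertion is between S1 and S2, adding 9.
New total = 60 + 9 = 69.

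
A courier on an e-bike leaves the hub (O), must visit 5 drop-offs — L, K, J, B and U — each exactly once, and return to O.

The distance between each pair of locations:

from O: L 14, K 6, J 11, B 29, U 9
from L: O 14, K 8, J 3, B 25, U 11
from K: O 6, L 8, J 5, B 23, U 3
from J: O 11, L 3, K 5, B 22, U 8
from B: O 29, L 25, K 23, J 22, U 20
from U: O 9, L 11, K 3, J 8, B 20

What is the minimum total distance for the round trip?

O → L → K → J → B → U → O: 14+8+5+22+20+9 = 78
O → L → K → J → U → B → O: 14+8+5+8+20+29 = 84
O → L → K → B → J → U → O: 14+8+23+22+8+9 = 84
O → L → K → B → U → J → O: 14+8+23+20+8+11 = 84
O → L → K → U → J → B → O: 14+8+3+8+22+29 = 84
O → L → K → U → B → J → O: 14+8+3+20+22+11 = 78
O → L → J → K → B → U → O: 14+3+5+23+20+9 = 74
O → L → J → K → U → B → O: 14+3+5+3+20+29 = 74
O → L → J → B → K → U → O: 14+3+22+23+3+9 = 74
O → L → J → B → U → K → O: 14+3+22+20+3+6 = 68
O → L → J → U → K → B → O: 14+3+8+3+23+29 = 80
O → L → J → U → B → K → O: 14+3+8+20+23+6 = 74
O → L → B → K → J → U → O: 14+25+23+5+8+9 = 84
O → L → B → K → U → J → O: 14+25+23+3+8+11 = 84
… (46 more)
The minimum is 68.
One optimal route: O → L → J → B → U → K → O (or its reverse).

Shortest round trip = 68.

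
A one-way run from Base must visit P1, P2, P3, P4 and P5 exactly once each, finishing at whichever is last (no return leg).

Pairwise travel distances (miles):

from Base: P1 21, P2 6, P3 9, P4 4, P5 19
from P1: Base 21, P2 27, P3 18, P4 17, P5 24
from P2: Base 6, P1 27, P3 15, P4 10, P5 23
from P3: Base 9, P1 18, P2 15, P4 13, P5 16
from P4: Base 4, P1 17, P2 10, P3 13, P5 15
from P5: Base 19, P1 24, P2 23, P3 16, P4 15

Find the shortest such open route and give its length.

Minimum one-way distance = 65 miles.

There are 5! = 120 possible orderings.
Base - P1 - P2 - P3 - P4 - P5: 21+27+15+13+15 = 91
Base - P1 - P2 - P3 - P5 - P4: 21+27+15+16+15 = 94
Base - P1 - P2 - P4 - P3 - P5: 21+27+10+13+16 = 87
Base - P1 - P2 - P4 - P5 - P3: 21+27+10+15+16 = 89
Base - P1 - P2 - P5 - P3 - P4: 21+27+23+16+13 = 100
Base - P1 - P2 - P5 - P4 - P3: 21+27+23+15+13 = 99
Base - P1 - P3 - P2 - P4 - P5: 21+18+15+10+15 = 79
Base - P1 - P3 - P2 - P5 - P4: 21+18+15+23+15 = 92
Base - P1 - P3 - P4 - P2 - P5: 21+18+13+10+23 = 85
Base - P1 - P3 - P4 - P5 - P2: 21+18+13+15+23 = 90
Base - P1 - P3 - P5 - P2 - P4: 21+18+16+23+10 = 88
Base - P1 - P3 - P5 - P4 - P2: 21+18+16+15+10 = 80
Base - P1 - P4 - P2 - P3 - P5: 21+17+10+15+16 = 79
Base - P1 - P4 - P2 - P5 - P3: 21+17+10+23+16 = 87
… (106 more)
Base - P2 - P4 - P5 - P3 - P1: 6+10+15+16+18 = 65  ← best
The minimum is 65.
One shortest path: Base → P2 → P4 → P5 → P3 → P1.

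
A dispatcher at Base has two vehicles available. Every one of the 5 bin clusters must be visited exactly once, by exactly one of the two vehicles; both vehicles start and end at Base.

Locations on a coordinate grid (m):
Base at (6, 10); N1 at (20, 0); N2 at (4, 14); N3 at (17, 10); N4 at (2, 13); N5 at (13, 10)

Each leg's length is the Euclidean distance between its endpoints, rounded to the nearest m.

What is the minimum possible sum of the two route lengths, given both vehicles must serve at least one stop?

49 m — the smallest possible combined total.

Check every non-empty split of the stops between the two vehicles; for each half take its own optimal tour:
  {N1} + {N2, N3, N4, N5}: 34 + 32 = 66
  {N2} + {N1, N3, N4, N5}: 8 + 47 = 55
  {N1, N2} + {N3, N4, N5}: 42 + 31 = 73
  {N3} + {N1, N2, N4, N5}: 22 + 46 = 68
  {N1, N3} + {N2, N4, N5}: 38 + 24 = 62
  {N2, N3} + {N1, N4, N5}: 29 + 45 = 74
  … (15 splits in total)
  {N2, N4} + {N1, N3, N5}: 11 + 38 = 49  ← best
Best: vehicle 1 Base → N2 → N4 → Base = 11; vehicle 2 Base → N1 → N3 → N5 → Base = 38; combined 49.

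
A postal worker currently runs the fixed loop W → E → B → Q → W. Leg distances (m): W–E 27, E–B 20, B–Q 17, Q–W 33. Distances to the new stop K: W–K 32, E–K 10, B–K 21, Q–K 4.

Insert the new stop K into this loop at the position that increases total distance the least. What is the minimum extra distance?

+3 m — insert K between Q and W.

Insertion cost between consecutive stops i–j is d(i,K) + d(K,j) − d(i,j):
  between W and E: 32 + 10 − 27 = 15
  between E and B: 10 + 21 − 20 = 11
  between B and Q: 21 + 4 − 17 = 8
  between Q and W: 4 + 32 − 33 = 3
Cheapest insertion is between Q and W, adding 3.
New total = 97 + 3 = 100.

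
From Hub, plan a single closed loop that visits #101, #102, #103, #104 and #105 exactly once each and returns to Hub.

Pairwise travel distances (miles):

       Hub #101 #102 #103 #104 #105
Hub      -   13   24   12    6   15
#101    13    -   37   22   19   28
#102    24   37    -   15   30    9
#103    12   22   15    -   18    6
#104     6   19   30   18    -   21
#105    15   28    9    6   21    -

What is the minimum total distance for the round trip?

86 miles — the shortest possible round trip.

Hub-#101-#102-#103-#104-#105-Hub: 13+37+15+18+21+15 = 119
Hub-#101-#102-#103-#105-#104-Hub: 13+37+15+6+21+6 = 98
Hub-#101-#102-#104-#103-#105-Hub: 13+37+30+18+6+15 = 119
Hub-#101-#102-#104-#105-#103-Hub: 13+37+30+21+6+12 = 119
Hub-#101-#102-#105-#103-#104-Hub: 13+37+9+6+18+6 = 89
Hub-#101-#102-#105-#104-#103-Hub: 13+37+9+21+18+12 = 110
Hub-#101-#103-#102-#104-#105-Hub: 13+22+15+30+21+15 = 116
Hub-#101-#103-#102-#105-#104-Hub: 13+22+15+9+21+6 = 86
Hub-#101-#103-#104-#102-#105-Hub: 13+22+18+30+9+15 = 107
Hub-#101-#103-#104-#105-#102-Hub: 13+22+18+21+9+24 = 107
Hub-#101-#103-#105-#102-#104-Hub: 13+22+6+9+30+6 = 86
Hub-#101-#103-#105-#104-#102-Hub: 13+22+6+21+30+24 = 116
Hub-#101-#104-#102-#103-#105-Hub: 13+19+30+15+6+15 = 98
Hub-#101-#104-#102-#105-#103-Hub: 13+19+30+9+6+12 = 89
… (46 more)
The minimum is 86.
One optimal route: Hub → #101 → #103 → #102 → #105 → #104 → Hub (or its reverse).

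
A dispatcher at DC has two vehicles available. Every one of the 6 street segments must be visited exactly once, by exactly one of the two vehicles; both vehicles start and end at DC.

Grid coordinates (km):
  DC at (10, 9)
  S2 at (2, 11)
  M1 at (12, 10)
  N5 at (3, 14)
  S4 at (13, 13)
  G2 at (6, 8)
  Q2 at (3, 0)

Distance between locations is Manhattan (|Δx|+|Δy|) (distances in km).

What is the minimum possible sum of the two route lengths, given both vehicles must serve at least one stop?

Try each way of splitting the stops between the two vehicles (each non-empty) and, for each split, find the best tour for each vehicle:
  {S2} + {M1, N5, S4, G2, Q2}: 20 + 48 = 68
  {M1} + {S2, N5, S4, G2, Q2}: 6 + 50 = 56
  {S2, M1} + {N5, S4, G2, Q2}: 24 + 48 = 72
  {N5} + {S2, M1, S4, G2, Q2}: 24 + 48 = 72
  {S2, N5} + {M1, S4, G2, Q2}: 26 + 46 = 72
  {M1, N5} + {S2, S4, G2, Q2}: 28 + 48 = 76
  … (31 splits in total)
Best: vehicle 1 DC → M1 → DC = 6; vehicle 2 DC → S4 → N5 → S2 → Q2 → G2 → DC = 50; combined 56.

56 km — the smallest possible combined total.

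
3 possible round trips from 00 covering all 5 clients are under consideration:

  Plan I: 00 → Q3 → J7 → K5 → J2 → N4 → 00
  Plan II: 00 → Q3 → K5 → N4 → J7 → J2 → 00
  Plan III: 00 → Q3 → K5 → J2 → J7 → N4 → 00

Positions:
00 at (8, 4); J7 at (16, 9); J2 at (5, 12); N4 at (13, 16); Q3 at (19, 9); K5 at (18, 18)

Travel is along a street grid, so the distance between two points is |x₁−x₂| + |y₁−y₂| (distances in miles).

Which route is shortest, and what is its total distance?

Plan I: 16 + 3 + 11 + 19 + 12 + 17 = 78
Plan II: 16 + 10 + 7 + 10 + 14 + 11 = 68
Plan III: 16 + 10 + 19 + 14 + 10 + 17 = 86

Shortest is Plan II, total 68 miles.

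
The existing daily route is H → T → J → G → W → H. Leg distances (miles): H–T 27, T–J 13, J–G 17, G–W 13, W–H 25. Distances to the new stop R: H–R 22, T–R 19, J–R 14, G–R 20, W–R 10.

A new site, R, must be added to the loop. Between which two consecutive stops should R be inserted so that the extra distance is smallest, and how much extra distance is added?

Insertion cost between consecutive stops i–j is d(i,R) + d(R,j) − d(i,j):
  between H and T: 22 + 19 − 27 = 14
  between T and J: 19 + 14 − 13 = 20
  between J and G: 14 + 20 − 17 = 17
  between G and W: 20 + 10 − 13 = 17
  between W and H: 10 + 22 − 25 = 7
Cheapest insertion is between W and H, adding 7.
New total = 95 + 7 = 102.

Adding 7 miles by placing R on the W–H leg.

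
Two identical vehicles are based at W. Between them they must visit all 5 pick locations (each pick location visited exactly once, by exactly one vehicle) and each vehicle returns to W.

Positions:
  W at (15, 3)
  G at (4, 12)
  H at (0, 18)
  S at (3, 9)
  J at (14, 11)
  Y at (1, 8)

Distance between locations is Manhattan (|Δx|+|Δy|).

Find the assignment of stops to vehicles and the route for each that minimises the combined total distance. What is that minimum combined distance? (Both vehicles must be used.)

Try each way of splitting the stops between the two vehicles (each non-empty) and, for each split, find the best tour for each vehicle:
  {G} + {H, S, J, Y}: 40 + 62 = 102
  {H} + {G, S, J, Y}: 60 + 46 = 106
  {G, H} + {S, J, Y}: 60 + 44 = 104
  {S} + {G, H, J, Y}: 36 + 60 = 96
  {G, S} + {H, J, Y}: 42 + 60 = 102
  {H, S} + {G, J, Y}: 60 + 46 = 106
  … (15 splits in total)
  {J} + {G, H, S, Y}: 18 + 62 = 80  ← best
Best: vehicle 1 W → J → W = 18; vehicle 2 W → G → H → Y → S → W = 62; combined 80.

Minimum combined distance: 80.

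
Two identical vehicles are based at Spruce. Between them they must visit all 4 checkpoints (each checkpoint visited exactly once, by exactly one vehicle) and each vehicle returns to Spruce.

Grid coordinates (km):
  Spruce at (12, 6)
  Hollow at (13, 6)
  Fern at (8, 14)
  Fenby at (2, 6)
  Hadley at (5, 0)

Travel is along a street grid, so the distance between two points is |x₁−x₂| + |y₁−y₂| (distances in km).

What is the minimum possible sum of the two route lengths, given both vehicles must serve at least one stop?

Minimum combined distance: 50 km.

Check every non-empty split of the stops between the two vehicles; for each half take its own optimal tour:
  {Hollow} + {Fern, Fenby, Hadley}: 2 + 48 = 50
  {Fern} + {Hollow, Fenby, Hadley}: 24 + 34 = 58
  {Hollow, Fern} + {Fenby, Hadley}: 26 + 32 = 58
  {Fenby} + {Hollow, Fern, Hadley}: 20 + 44 = 64
  {Hollow, Fenby} + {Fern, Hadley}: 22 + 42 = 64
  {Fern, Fenby} + {Hollow, Hadley}: 36 + 28 = 64
  … (7 splits in total)
Best: vehicle 1 Spruce → Hollow → Spruce = 2; vehicle 2 Spruce → Fern → Fenby → Hadley → Spruce = 48; combined 50.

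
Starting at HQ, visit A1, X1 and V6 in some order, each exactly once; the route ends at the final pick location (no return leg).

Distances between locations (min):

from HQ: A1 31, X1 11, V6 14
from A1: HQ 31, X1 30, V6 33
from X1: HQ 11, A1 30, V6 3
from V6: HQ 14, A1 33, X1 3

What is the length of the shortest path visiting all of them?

There are 3! = 6 possible orderings.
HQ - A1 - X1 - V6: 31+30+3 = 64
HQ - A1 - V6 - X1: 31+33+3 = 67
HQ - X1 - A1 - V6: 11+30+33 = 74
HQ - X1 - V6 - A1: 11+3+33 = 47
HQ - V6 - A1 - X1: 14+33+30 = 77
HQ - V6 - X1 - A1: 14+3+30 = 47
The minimum is 47.
One shortest path: HQ → X1 → V6 → A1.

47 min — the minimum one-way total.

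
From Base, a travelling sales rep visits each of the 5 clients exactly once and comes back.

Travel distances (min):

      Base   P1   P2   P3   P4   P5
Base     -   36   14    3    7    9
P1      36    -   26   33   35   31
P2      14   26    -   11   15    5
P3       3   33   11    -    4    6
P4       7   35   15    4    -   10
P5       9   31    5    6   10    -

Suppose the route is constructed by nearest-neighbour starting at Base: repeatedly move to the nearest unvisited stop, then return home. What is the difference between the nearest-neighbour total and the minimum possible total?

From Base: P3=3, P4=7, P5=9, P2=14, P1=36 → choose P3 (3).
From P3: P4=4, P5=6, P2=11, P1=33 → choose P4 (4).
From P4: P5=10, P2=15, P1=35 → choose P5 (10).
From P5: P2=5, P1=31 → choose P2 (5).
From P2: P1=26 → choose P1 (26).
NN route Base → P3 → P4 → P5 → P2 → P1 → Base costs 84.
Optimal: Base → P3 → P4 → P1 → P2 → P5 → Base costs 82 (by enumerating all 60 distinct tours).
Excess = 84 − 82 = 2.

Excess over optimum: 2 min.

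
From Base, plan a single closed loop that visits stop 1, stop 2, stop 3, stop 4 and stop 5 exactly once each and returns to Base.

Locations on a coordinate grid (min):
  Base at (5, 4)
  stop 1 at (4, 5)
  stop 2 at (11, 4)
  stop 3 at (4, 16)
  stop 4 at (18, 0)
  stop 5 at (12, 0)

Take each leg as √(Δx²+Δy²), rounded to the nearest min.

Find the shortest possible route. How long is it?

48 min — the shortest possible round trip.

There are 60 distinct closed tours to check (reversals are equivalent).
Base → stop 1 → stop 2 → stop 3 → stop 4 → stop 5 → Base: 1+7+14+21+6+8 = 57
Base → stop 1 → stop 2 → stop 3 → stop 5 → stop 4 → Base: 1+7+14+18+6+14 = 60
Base → stop 1 → stop 2 → stop 4 → stop 3 → stop 5 → Base: 1+7+8+21+18+8 = 63
Base → stop 1 → stop 2 → stop 4 → stop 5 → stop 3 → Base: 1+7+8+6+18+12 = 52
Base → stop 1 → stop 2 → stop 5 → stop 3 → stop 4 → Base: 1+7+4+18+21+14 = 65
Base → stop 1 → stop 2 → stop 5 → stop 4 → stop 3 → Base: 1+7+4+6+21+12 = 51
Base → stop 1 → stop 3 → stop 2 → stop 4 → stop 5 → Base: 1+11+14+8+6+8 = 48
Base → stop 1 → stop 3 → stop 2 → stop 5 → stop 4 → Base: 1+11+14+4+6+14 = 50
Base → stop 1 → stop 3 → stop 4 → stop 2 → stop 5 → Base: 1+11+21+8+4+8 = 53
Base → stop 1 → stop 3 → stop 4 → stop 5 → stop 2 → Base: 1+11+21+6+4+6 = 49
Base → stop 1 → stop 3 → stop 5 → stop 2 → stop 4 → Base: 1+11+18+4+8+14 = 56
Base → stop 1 → stop 3 → stop 5 → stop 4 → stop 2 → Base: 1+11+18+6+8+6 = 50
Base → stop 1 → stop 4 → stop 2 → stop 3 → stop 5 → Base: 1+15+8+14+18+8 = 64
Base → stop 1 → stop 4 → stop 2 → stop 5 → stop 3 → Base: 1+15+8+4+18+12 = 58
… (46 more)
The minimum is 48.
One optimal route: Base → stop 1 → stop 3 → stop 2 → stop 4 → stop 5 → Base (or its reverse).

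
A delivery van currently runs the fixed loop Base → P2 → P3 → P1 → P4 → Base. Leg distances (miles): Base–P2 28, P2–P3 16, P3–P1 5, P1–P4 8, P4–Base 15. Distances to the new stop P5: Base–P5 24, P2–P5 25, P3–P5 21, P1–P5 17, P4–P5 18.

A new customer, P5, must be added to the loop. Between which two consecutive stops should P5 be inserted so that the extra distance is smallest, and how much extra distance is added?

Insertion cost between consecutive stops i–j is d(i,P5) + d(P5,j) − d(i,j):
  between Base and P2: 24 + 25 − 28 = 21
  between P2 and P3: 25 + 21 − 16 = 30
  between P3 and P1: 21 + 17 − 5 = 33
  between P1 and P4: 17 + 18 − 8 = 27
  between P4 and Base: 18 + 24 − 15 = 27
Cheapest insertion is between Base and P2, adding 21.
New total = 72 + 21 = 93.

Adding 21 miles by placing P5 on the Base–P2 leg.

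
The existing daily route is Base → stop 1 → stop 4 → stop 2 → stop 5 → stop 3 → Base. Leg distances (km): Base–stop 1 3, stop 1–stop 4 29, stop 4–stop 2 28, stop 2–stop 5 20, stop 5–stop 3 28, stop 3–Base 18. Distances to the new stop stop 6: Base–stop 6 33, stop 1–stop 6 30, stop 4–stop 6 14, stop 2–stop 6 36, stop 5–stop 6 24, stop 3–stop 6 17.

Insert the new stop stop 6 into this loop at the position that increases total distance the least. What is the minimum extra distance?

Adding 13 km by placing stop 6 on the stop 5–stop 3 leg.

Insertion cost between consecutive stops i–j is d(i,stop 6) + d(stop 6,j) − d(i,j):
  between Base and stop 1: 33 + 30 − 3 = 60
  between stop 1 and stop 4: 30 + 14 − 29 = 15
  between stop 4 and stop 2: 14 + 36 − 28 = 22
  between stop 2 and stop 5: 36 + 24 − 20 = 40
  between stop 5 and stop 3: 24 + 17 − 28 = 13
  between stop 3 and Base: 17 + 33 − 18 = 32
Cheapest insertion is between stop 5 and stop 3, adding 13.
New total = 126 + 13 = 139.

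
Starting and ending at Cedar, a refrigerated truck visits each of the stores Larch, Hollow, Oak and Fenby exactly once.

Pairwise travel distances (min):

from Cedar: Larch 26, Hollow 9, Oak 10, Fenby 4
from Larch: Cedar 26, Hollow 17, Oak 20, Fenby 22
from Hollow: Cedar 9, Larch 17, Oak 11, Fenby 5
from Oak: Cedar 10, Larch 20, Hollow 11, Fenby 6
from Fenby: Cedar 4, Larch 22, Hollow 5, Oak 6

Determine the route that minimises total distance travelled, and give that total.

There are 12 distinct closed tours to check (reversals are equivalent).
Cedar → Larch → Hollow → Oak → Fenby → Cedar: 26+17+11+6+4 = 64
Cedar → Larch → Hollow → Fenby → Oak → Cedar: 26+17+5+6+10 = 64
Cedar → Larch → Oak → Hollow → Fenby → Cedar: 26+20+11+5+4 = 66
Cedar → Larch → Oak → Fenby → Hollow → Cedar: 26+20+6+5+9 = 66
Cedar → Larch → Fenby → Hollow → Oak → Cedar: 26+22+5+11+10 = 74
Cedar → Larch → Fenby → Oak → Hollow → Cedar: 26+22+6+11+9 = 74
Cedar → Hollow → Larch → Oak → Fenby → Cedar: 9+17+20+6+4 = 56
Cedar → Hollow → Larch → Fenby → Oak → Cedar: 9+17+22+6+10 = 64
Cedar → Hollow → Oak → Larch → Fenby → Cedar: 9+11+20+22+4 = 66
Cedar → Hollow → Fenby → Larch → Oak → Cedar: 9+5+22+20+10 = 66
Cedar → Oak → Larch → Hollow → Fenby → Cedar: 10+20+17+5+4 = 56
Cedar → Oak → Hollow → Larch → Fenby → Cedar: 10+11+17+22+4 = 64
The minimum is 56.
One optimal route: Cedar → Hollow → Larch → Oak → Fenby → Cedar (or its reverse).

56 min — the shortest possible round trip.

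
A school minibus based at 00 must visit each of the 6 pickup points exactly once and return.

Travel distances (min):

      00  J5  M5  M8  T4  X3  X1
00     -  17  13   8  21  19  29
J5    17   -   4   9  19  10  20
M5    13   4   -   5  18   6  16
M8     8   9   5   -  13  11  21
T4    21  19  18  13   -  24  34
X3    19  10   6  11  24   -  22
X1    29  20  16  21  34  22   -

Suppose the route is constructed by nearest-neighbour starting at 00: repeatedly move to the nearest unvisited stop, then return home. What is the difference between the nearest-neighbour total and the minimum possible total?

3 min longer than the optimal tour.

00: M8=8, M5=13, J5=17, X3=19, T4=21, X1=29 ⇒ M8
M8: M5=5, J5=9, X3=11, T4=13, X1=21 ⇒ M5
M5: J5=4, X3=6, X1=16, T4=18 ⇒ J5
J5: X3=10, T4=19, X1=20 ⇒ X3
X3: X1=22, T4=24 ⇒ X1
X1: T4=34 ⇒ T4
NN route 00 → M8 → M5 → J5 → X3 → X1 → T4 → 00 costs 104.
Optimal: 00 → M5 → X3 → X1 → J5 → T4 → M8 → 00 costs 101 (by enumerating all 360 distinct tours).
Excess = 104 − 101 = 3.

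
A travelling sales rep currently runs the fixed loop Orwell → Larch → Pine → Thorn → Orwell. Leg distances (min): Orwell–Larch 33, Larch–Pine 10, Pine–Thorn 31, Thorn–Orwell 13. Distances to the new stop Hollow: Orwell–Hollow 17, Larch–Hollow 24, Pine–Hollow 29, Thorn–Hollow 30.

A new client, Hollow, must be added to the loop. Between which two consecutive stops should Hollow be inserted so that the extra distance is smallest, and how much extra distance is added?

Adding 8 min by placing Hollow on the Orwell–Larch leg.

Insertion cost between consecutive stops i–j is d(i,Hollow) + d(Hollow,j) − d(i,j):
  between Orwell and Larch: 17 + 24 − 33 = 8
  between Larch and Pine: 24 + 29 − 10 = 43
  between Pine and Thorn: 29 + 30 − 31 = 28
  between Thorn and Orwell: 30 + 17 − 13 = 34
Cheapest insertion is between Orwell and Larch, adding 8.
New total = 87 + 8 = 95.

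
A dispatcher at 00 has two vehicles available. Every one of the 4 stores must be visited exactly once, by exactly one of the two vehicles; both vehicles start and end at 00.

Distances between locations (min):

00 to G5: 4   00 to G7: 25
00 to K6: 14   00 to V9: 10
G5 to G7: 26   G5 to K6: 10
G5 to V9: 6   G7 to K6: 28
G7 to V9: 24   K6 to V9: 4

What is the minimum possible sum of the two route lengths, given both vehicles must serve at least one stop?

Check every non-empty split of the stops between the two vehicles; for each half take its own optimal tour:
  {G5} + {G7, K6, V9}: 8 + 67 = 75
  {G7} + {G5, K6, V9}: 50 + 28 = 78
  {G5, G7} + {K6, V9}: 55 + 28 = 83
  {K6} + {G5, G7, V9}: 28 + 59 = 87
  {G5, K6} + {G7, V9}: 28 + 59 = 87
  {G7, K6} + {G5, V9}: 67 + 20 = 87
  … (7 splits in total)
Best: vehicle 1 00 → G5 → 00 = 8; vehicle 2 00 → G7 → K6 → V9 → 00 = 67; combined 75.

Minimum combined distance: 75 min.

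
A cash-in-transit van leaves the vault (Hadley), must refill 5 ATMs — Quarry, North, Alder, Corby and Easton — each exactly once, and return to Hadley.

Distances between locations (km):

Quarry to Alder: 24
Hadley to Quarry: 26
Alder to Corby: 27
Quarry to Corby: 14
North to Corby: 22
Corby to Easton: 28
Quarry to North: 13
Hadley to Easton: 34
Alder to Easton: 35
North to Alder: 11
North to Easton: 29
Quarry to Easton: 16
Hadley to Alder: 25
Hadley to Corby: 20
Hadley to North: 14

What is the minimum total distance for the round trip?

Hadley-Quarry-North-Alder-Corby-Easton-Hadley: 26+13+11+27+28+34 = 139
Hadley-Quarry-North-Alder-Easton-Corby-Hadley: 26+13+11+35+28+20 = 133
Hadley-Quarry-North-Corby-Alder-Easton-Hadley: 26+13+22+27+35+34 = 157
Hadley-Quarry-North-Corby-Easton-Alder-Hadley: 26+13+22+28+35+25 = 149
Hadley-Quarry-North-Easton-Alder-Corby-Hadley: 26+13+29+35+27+20 = 150
Hadley-Quarry-North-Easton-Corby-Alder-Hadley: 26+13+29+28+27+25 = 148
Hadley-Quarry-Alder-North-Corby-Easton-Hadley: 26+24+11+22+28+34 = 145
Hadley-Quarry-Alder-North-Easton-Corby-Hadley: 26+24+11+29+28+20 = 138
Hadley-Quarry-Alder-Corby-North-Easton-Hadley: 26+24+27+22+29+34 = 162
Hadley-Quarry-Alder-Corby-Easton-North-Hadley: 26+24+27+28+29+14 = 148
Hadley-Quarry-Alder-Easton-North-Corby-Hadley: 26+24+35+29+22+20 = 156
Hadley-Quarry-Alder-Easton-Corby-North-Hadley: 26+24+35+28+22+14 = 149
Hadley-Quarry-Corby-North-Alder-Easton-Hadley: 26+14+22+11+35+34 = 142
Hadley-Quarry-Corby-North-Easton-Alder-Hadley: 26+14+22+29+35+25 = 151
… (46 more)
Hadley-North-Alder-Easton-Quarry-Corby-Hadley: 14+11+35+16+14+20 = 110  ← best
The minimum is 110.
One optimal route: Hadley → North → Alder → Easton → Quarry → Corby → Hadley (or its reverse).

Minimum total distance: 110 km.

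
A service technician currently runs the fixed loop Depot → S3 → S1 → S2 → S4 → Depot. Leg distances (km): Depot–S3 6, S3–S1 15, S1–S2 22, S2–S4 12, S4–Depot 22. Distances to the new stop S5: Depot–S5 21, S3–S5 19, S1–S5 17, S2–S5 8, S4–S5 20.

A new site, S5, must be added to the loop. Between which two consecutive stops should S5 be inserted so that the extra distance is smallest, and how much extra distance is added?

Insertion cost between consecutive stops i–j is d(i,S5) + d(S5,j) − d(i,j):
  between Depot and S3: 21 + 19 − 6 = 34
  between S3 and S1: 19 + 17 − 15 = 21
  between S1 and S2: 17 + 8 − 22 = 3
  between S2 and S4: 8 + 20 − 12 = 16
  between S4 and Depot: 20 + 21 − 22 = 19
Cheapest insertion is between S1 and S2, adding 3.
New total = 77 + 3 = 80.

Minimum extra distance: 3 km, inserting S5 between S1 and S2.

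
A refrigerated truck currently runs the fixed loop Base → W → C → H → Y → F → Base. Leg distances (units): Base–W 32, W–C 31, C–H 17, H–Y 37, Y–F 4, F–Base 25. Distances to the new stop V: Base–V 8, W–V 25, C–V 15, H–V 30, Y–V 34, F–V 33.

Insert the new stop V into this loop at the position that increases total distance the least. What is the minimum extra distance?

+1 — insert V between Base and W.

Insertion cost between consecutive stops i–j is d(i,V) + d(V,j) − d(i,j):
  between Base and W: 8 + 25 − 32 = 1
  between W and C: 25 + 15 − 31 = 9
  between C and H: 15 + 30 − 17 = 28
  between H and Y: 30 + 34 − 37 = 27
  between Y and F: 34 + 33 − 4 = 63
  between F and Base: 33 + 8 − 25 = 16
Cheapest insertion is between Base and W, adding 1.
New total = 146 + 1 = 147.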